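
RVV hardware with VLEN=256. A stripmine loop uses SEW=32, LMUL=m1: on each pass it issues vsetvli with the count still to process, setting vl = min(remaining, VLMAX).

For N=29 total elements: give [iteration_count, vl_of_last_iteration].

[iterations, last_vl] = [4, 5]

VLMAX = VLEN×LMUL/SEW = 256×1/32 = 8
29 elements at 8/iter → 4 passes, remainder 5 on the last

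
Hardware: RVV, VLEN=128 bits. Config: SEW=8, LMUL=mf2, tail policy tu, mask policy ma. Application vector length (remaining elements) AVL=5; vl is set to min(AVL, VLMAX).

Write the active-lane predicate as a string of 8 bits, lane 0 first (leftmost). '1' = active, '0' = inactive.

VLMAX = VLEN×LMUL/SEW = 128×1/2/8 = 8
vl = min(AVL, VLMAX) = min(5, 8) = 5
bits (lane 0 leftmost): 11111000

predicate = 11111000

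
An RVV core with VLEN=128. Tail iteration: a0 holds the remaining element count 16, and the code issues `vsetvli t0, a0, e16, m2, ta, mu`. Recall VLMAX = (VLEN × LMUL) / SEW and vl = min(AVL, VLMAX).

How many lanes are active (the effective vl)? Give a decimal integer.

vl = 16

VLMAX = (128 × 2) / 16 = 16 lanes
vl ← min(16, 16) = 16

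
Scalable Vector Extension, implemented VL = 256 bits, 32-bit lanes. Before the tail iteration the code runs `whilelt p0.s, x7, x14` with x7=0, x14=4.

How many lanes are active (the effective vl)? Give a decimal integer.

register lanes = 256/32 = 8
whilelt: lane j active iff 0+j < 4 → j < 4 → 4 active

vl = 4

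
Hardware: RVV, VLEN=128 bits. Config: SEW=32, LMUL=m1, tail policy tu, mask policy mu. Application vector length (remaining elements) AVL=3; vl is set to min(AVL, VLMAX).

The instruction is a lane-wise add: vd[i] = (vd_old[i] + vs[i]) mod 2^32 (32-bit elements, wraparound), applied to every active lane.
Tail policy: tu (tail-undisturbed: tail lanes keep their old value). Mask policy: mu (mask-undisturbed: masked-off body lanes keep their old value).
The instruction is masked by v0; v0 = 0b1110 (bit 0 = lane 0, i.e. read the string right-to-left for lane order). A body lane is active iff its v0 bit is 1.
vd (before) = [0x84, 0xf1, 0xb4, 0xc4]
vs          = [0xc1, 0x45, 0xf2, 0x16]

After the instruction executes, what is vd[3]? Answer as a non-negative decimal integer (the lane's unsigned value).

VLMAX = (128 × 1) / 32 = 4 lanes
AVL=3 ≤ VLMAX=4, so vl = 3
vd[0] mask-off/keep -> 0x84
vd[1] add(0xf1,0x45) -> 0x136
vd[2] add(0xb4,0xf2) -> 0x1a6
vd[3] tail/keep -> 0xc4

vd[3] = 196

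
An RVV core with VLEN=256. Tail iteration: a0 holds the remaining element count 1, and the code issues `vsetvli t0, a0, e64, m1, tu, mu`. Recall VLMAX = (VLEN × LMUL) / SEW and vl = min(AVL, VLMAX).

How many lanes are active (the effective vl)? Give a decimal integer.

vl = 1

lanes per group: 256·1/64 = 4
vl = min(AVL, VLMAX) = min(1, 4) = 1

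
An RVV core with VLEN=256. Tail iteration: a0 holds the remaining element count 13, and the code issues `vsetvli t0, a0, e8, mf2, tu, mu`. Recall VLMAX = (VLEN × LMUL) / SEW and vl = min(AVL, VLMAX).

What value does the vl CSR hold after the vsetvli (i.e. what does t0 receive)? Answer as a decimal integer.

vl = 13

VLMAX = (256 × 1/2) / 8 = 16 lanes
AVL=13 ≤ VLMAX=16, so vl = 13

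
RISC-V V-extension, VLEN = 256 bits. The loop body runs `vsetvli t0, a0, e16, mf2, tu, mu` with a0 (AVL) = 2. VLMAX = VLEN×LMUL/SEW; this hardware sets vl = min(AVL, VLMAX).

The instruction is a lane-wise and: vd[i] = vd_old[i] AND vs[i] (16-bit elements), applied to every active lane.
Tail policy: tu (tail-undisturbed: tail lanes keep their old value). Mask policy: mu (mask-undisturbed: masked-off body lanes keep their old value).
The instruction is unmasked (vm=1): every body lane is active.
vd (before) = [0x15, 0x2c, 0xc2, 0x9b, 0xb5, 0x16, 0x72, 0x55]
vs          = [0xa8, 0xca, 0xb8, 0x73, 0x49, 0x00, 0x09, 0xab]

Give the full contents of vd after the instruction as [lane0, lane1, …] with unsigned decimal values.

lanes per group: 256·1/2/16 = 8
vl = min(AVL, VLMAX) = min(2, 8) = 2
[0] and(0x15,0xa8) = 0x00
[1] and(0x2c,0xca) = 0x08
[2] tail/keep = 0xc2
[3] tail/keep = 0x9b
[4] tail/keep = 0xb5
[5] tail/keep = 0x16
[6] tail/keep = 0x72
[7] tail/keep = 0x55

vd = [0, 8, 194, 155, 181, 22, 114, 85]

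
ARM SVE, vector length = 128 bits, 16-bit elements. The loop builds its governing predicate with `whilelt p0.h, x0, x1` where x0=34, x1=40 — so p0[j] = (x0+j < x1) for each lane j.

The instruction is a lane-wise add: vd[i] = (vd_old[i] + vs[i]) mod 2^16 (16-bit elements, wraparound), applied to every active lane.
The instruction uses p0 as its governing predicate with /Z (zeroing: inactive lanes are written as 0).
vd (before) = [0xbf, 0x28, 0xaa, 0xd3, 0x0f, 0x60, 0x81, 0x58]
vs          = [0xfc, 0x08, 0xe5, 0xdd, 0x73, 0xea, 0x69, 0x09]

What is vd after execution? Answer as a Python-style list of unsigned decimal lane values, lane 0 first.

register lanes = 128/16 = 8
active while 34+j < 40, i.e. j ∈ [0,6) capped at 8 ⇒ 6
vd[0] add(0xbf,0xfc) -> 0x1bb
vd[1] add(0x28,0x08) -> 0x30
vd[2] add(0xaa,0xe5) -> 0x18f
vd[3] add(0xd3,0xdd) -> 0x1b0
vd[4] add(0x0f,0x73) -> 0x82
vd[5] add(0x60,0xea) -> 0x14a
vd[6] tail/zero -> 0x00
vd[7] tail/zero -> 0x00

vd = [443, 48, 399, 432, 130, 330, 0, 0]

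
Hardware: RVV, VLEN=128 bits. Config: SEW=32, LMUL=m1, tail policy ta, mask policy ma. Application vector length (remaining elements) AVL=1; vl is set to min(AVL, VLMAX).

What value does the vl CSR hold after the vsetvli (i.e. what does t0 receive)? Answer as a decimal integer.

VLMAX = (128 × 1) / 32 = 4 lanes
vl ← min(1, 4) = 1

vl = 1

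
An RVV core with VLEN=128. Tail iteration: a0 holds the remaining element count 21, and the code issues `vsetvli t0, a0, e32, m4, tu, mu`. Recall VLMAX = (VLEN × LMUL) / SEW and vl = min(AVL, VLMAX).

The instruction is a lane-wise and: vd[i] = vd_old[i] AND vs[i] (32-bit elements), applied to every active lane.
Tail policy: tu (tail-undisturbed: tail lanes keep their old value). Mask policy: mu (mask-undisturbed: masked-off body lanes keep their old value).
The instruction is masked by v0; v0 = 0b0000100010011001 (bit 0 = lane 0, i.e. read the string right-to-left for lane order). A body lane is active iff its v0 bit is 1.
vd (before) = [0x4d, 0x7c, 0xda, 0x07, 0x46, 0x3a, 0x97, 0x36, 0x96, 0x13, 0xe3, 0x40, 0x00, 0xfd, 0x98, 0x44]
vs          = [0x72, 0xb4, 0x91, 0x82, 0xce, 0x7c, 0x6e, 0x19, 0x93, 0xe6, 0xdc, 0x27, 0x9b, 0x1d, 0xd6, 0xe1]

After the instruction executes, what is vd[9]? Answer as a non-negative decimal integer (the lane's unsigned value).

VLMAX = VLEN×LMUL/SEW = 128×4/32 = 16
AVL=21 > VLMAX=16, so vl = 16
lane  0: and(0x4d,0x72) ⇒ 0x40
lane  1: mask-off/keep ⇒ 0x7c
lane  2: mask-off/keep ⇒ 0xda
lane  3: and(0x07,0x82) ⇒ 0x02
lane  4: and(0x46,0xce) ⇒ 0x46
lane  5: mask-off/keep ⇒ 0x3a
lane  6: mask-off/keep ⇒ 0x97
lane  7: and(0x36,0x19) ⇒ 0x10
lane  8: mask-off/keep ⇒ 0x96
lane  9: mask-off/keep ⇒ 0x13
lane 10: mask-off/keep ⇒ 0xe3
lane 11: and(0x40,0x27) ⇒ 0x00
lane 12: mask-off/keep ⇒ 0x00
lane 13: mask-off/keep ⇒ 0xfd
lane 14: mask-off/keep ⇒ 0x98
lane 15: mask-off/keep ⇒ 0x44

vd[9] = 19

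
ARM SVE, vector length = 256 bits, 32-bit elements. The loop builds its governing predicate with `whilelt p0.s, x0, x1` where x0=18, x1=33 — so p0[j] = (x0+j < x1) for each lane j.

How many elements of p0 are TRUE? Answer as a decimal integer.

vl = 8

lane count: 256 div 32 = 8
whilelt: lane j active iff 18+j < 33 → j < 15 → 8 active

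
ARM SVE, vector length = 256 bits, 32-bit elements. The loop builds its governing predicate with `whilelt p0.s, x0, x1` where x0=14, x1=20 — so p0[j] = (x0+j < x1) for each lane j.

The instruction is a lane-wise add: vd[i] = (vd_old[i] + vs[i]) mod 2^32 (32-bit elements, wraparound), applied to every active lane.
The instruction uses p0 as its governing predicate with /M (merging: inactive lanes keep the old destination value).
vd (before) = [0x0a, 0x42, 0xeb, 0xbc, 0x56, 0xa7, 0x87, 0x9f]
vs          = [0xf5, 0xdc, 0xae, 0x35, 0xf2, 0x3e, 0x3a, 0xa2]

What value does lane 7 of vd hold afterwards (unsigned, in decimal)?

256-bit reg / 32-bit elem → 8 lanes
active while 14+j < 20, i.e. j ∈ [0,6) capped at 8 ⇒ 6
[0] add(0x0a,0xf5) = 0xff
[1] add(0x42,0xdc) = 0x11e
[2] add(0xeb,0xae) = 0x199
[3] add(0xbc,0x35) = 0xf1
[4] add(0x56,0xf2) = 0x148
[5] add(0xa7,0x3e) = 0xe5
[6] tail/keep = 0x87
[7] tail/keep = 0x9f

vd[7] = 159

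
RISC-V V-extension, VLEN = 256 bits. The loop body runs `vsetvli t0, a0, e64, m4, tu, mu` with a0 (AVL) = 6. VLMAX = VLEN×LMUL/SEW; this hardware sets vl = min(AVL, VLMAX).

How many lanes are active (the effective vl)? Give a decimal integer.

VLMAX = (256 × 4) / 64 = 16 lanes
vl = min(AVL, VLMAX) = min(6, 16) = 6

vl = 6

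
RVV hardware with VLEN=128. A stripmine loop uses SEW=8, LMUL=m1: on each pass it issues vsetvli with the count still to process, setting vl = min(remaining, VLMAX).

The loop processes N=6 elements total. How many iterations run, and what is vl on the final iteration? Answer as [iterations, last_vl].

[iterations, last_vl] = [1, 6]

VLMAX = VLEN×LMUL/SEW = 128×1/8 = 16
6 elements at 16/iter → 1 passes, remainder 6 on the last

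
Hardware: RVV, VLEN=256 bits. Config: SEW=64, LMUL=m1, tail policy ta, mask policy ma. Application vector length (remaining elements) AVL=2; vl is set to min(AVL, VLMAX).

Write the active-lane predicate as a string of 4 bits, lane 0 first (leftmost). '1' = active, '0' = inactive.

VLMAX = VLEN×LMUL/SEW = 256×1/64 = 4
AVL=2 ≤ VLMAX=4, so vl = 2
bits (lane 0 leftmost): 1100

predicate = 1100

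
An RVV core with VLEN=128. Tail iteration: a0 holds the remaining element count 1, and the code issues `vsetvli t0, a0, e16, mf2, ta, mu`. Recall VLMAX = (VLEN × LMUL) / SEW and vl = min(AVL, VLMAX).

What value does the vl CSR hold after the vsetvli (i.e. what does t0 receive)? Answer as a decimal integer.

vl = 1

VLMAX = VLEN×LMUL/SEW = 128×1/2/16 = 4
vl ← min(1, 4) = 1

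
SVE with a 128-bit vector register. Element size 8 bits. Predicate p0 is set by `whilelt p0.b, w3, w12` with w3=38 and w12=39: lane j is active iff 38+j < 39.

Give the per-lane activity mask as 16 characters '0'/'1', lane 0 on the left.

lane count: 128 div 8 = 16
active while 38+j < 39, i.e. j ∈ [0,1) capped at 16 ⇒ 1
bits (lane 0 leftmost): 1000000000000000

predicate = 1000000000000000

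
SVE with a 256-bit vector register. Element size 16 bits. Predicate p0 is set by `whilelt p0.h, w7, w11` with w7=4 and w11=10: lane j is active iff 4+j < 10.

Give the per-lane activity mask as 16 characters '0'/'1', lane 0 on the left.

predicate = 1111110000000000

lane count: 256 div 16 = 16
active while 4+j < 10, i.e. j ∈ [0,6) capped at 16 ⇒ 6
bits (lane 0 leftmost): 1111110000000000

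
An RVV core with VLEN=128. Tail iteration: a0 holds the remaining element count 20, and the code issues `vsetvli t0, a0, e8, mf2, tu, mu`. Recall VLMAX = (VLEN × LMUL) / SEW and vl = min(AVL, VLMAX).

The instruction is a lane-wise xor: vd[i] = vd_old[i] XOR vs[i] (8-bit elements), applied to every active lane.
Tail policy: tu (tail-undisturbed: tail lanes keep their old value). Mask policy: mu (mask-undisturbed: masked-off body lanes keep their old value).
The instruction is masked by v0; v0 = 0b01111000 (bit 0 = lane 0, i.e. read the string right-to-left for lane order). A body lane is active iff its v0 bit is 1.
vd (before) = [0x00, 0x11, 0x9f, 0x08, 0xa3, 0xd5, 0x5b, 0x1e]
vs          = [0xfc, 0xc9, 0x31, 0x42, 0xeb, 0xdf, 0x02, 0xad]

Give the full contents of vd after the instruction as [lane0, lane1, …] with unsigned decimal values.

VLMAX = (128 × 1/2) / 8 = 8 lanes
AVL=20 > VLMAX=8, so vl = 8
lane  0: mask-off/keep ⇒ 0x00
lane  1: mask-off/keep ⇒ 0x11
lane  2: mask-off/keep ⇒ 0x9f
lane  3: xor(0x08,0x42) ⇒ 0x4a
lane  4: xor(0xa3,0xeb) ⇒ 0x48
lane  5: xor(0xd5,0xdf) ⇒ 0x0a
lane  6: xor(0x5b,0x02) ⇒ 0x59
lane  7: mask-off/keep ⇒ 0x1e

vd = [0, 17, 159, 74, 72, 10, 89, 30]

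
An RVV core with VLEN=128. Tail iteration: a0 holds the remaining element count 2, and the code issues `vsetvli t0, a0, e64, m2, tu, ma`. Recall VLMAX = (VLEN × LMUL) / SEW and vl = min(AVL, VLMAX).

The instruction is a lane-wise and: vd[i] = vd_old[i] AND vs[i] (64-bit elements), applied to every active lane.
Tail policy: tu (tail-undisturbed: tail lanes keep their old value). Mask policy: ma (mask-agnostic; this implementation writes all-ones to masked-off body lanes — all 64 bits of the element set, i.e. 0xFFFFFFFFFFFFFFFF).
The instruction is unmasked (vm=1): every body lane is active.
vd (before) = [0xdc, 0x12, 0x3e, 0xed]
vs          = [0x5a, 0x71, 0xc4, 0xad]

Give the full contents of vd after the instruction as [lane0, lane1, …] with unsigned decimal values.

VLMAX = (128 × 2) / 64 = 4 lanes
AVL=2 ≤ VLMAX=4, so vl = 2
  i=0: and(0xdc,0x5a) → 88
  i=1: and(0x12,0x71) → 16
  i=2: tail/keep → 62
  i=3: tail/keep → 237

vd = [88, 16, 62, 237]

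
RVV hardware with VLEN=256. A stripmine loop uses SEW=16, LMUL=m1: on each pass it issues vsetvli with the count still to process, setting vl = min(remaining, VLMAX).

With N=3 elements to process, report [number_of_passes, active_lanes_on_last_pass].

[iterations, last_vl] = [1, 3]

VLMAX = VLEN×LMUL/SEW = 256×1/16 = 16
N=3: ⌈3/16⌉ = 1 iters; last vl = 3 − 0×16 = 3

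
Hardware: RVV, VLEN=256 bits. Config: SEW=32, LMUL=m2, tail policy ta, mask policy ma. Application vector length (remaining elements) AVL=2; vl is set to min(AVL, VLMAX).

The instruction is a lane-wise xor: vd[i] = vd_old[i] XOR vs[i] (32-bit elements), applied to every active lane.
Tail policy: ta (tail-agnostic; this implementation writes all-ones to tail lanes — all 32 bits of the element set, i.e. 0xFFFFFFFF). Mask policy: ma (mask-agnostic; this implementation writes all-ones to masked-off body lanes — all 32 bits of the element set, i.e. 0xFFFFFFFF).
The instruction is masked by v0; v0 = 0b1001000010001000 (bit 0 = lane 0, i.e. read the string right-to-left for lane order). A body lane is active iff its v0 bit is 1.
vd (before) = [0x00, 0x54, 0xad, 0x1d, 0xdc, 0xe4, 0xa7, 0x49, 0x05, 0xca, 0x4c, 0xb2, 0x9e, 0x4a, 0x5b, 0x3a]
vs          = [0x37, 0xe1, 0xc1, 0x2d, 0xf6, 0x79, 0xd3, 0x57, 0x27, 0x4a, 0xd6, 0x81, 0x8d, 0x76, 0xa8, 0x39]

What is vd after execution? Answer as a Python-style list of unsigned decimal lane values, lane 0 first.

VLMAX = (256 × 2) / 32 = 16 lanes
vl ← min(2, 16) = 2
  i=0: mask-off/ones → 4294967295
  i=1: mask-off/ones → 4294967295
  i=2: tail/ones → 4294967295
  i=3: tail/ones → 4294967295
  i=4: tail/ones → 4294967295
  i=5: tail/ones → 4294967295
  i=6: tail/ones → 4294967295
  i=7: tail/ones → 4294967295
  i=8: tail/ones → 4294967295
  i=9: tail/ones → 4294967295
  i=10: tail/ones → 4294967295
  i=11: tail/ones → 4294967295
  i=12: tail/ones → 4294967295
  i=13: tail/ones → 4294967295
  i=14: tail/ones → 4294967295
  i=15: tail/ones → 4294967295

vd = [4294967295, 4294967295, 4294967295, 4294967295, 4294967295, 4294967295, 4294967295, 4294967295, 4294967295, 4294967295, 4294967295, 4294967295, 4294967295, 4294967295, 4294967295, 4294967295]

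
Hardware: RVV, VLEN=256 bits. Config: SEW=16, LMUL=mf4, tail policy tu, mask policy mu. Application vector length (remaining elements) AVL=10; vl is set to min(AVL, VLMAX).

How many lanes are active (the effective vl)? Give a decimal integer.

VLMAX = (256 × 1/4) / 16 = 4 lanes
AVL=10 > VLMAX=4, so vl = 4

vl = 4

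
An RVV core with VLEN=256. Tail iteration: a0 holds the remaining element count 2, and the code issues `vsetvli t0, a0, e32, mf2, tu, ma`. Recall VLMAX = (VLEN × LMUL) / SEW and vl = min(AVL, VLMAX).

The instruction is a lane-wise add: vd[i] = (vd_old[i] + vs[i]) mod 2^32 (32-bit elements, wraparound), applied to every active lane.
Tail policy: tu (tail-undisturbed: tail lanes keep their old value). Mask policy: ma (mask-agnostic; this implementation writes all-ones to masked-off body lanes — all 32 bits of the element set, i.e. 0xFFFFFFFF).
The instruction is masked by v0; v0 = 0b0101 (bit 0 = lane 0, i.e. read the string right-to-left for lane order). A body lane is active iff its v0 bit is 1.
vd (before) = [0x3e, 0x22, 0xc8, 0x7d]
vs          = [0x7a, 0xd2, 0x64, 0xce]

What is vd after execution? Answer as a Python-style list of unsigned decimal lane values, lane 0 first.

vd = [184, 4294967295, 200, 125]

lanes per group: 256·1/2/32 = 4
vl = min(AVL, VLMAX) = min(2, 4) = 2
  i=0: add(0x3e,0x7a) → 184
  i=1: mask-off/ones → 4294967295
  i=2: tail/keep → 200
  i=3: tail/keep → 125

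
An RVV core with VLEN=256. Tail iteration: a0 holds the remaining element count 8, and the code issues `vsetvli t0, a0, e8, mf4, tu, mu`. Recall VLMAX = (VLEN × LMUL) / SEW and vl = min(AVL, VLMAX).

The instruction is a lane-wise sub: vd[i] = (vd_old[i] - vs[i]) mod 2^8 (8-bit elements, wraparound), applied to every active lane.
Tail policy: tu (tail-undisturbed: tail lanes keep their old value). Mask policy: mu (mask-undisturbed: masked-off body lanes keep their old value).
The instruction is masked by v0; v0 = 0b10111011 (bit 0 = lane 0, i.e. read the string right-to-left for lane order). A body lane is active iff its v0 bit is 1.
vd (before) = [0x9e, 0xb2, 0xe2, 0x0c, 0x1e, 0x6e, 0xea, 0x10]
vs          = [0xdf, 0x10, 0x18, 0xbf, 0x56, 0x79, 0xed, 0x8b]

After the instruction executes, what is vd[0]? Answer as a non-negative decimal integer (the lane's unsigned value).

vd[0] = 191

lanes per group: 256·1/4/8 = 8
vl = min(AVL, VLMAX) = min(8, 8) = 8
vd[0] sub(0x9e,0xdf) -> 0xbf
vd[1] sub(0xb2,0x10) -> 0xa2
vd[2] mask-off/keep -> 0xe2
vd[3] sub(0x0c,0xbf) -> 0x4d
vd[4] sub(0x1e,0x56) -> 0xc8
vd[5] sub(0x6e,0x79) -> 0xf5
vd[6] mask-off/keep -> 0xea
vd[7] sub(0x10,0x8b) -> 0x85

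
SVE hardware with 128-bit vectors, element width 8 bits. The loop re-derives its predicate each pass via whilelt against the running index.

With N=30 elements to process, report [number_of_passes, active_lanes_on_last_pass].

lane count: 128 div 8 = 16
iterations = ceil(30/16) = 2; final-pass vl = 14

[iterations, last_vl] = [2, 14]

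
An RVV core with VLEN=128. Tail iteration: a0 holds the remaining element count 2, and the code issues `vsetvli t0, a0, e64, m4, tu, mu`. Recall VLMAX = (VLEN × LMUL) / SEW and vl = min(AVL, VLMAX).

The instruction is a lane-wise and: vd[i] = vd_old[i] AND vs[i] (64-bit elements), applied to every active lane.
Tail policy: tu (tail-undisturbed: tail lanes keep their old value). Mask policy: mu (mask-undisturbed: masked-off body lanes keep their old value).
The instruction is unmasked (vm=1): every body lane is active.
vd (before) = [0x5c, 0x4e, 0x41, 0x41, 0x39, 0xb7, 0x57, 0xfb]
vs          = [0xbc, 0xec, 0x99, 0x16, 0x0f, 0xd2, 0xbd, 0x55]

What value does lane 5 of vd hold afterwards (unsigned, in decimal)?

lanes per group: 128·4/64 = 8
vl ← min(2, 8) = 2
  i=0: and(0x5c,0xbc) → 28
  i=1: and(0x4e,0xec) → 76
  i=2: tail/keep → 65
  i=3: tail/keep → 65
  i=4: tail/keep → 57
  i=5: tail/keep → 183
  i=6: tail/keep → 87
  i=7: tail/keep → 251

vd[5] = 183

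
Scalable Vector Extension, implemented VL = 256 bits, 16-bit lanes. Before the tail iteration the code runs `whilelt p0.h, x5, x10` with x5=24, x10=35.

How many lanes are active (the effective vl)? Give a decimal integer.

vl = 11

lane count: 256 div 16 = 16
whilelt: lane j active iff 24+j < 35 → j < 11 → 11 active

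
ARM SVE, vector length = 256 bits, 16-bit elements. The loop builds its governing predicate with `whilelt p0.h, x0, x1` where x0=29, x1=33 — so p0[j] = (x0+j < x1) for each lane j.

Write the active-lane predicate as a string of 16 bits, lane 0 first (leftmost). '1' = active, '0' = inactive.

lane count: 256 div 16 = 16
p0[j] = (29+j < 33); true for j=0..3 → 4 lanes set
bits (lane 0 leftmost): 1111000000000000

predicate = 1111000000000000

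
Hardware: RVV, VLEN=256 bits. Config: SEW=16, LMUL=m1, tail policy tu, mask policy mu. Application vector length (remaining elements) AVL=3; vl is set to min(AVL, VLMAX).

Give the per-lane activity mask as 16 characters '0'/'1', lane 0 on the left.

predicate = 1110000000000000

VLMAX = VLEN×LMUL/SEW = 256×1/16 = 16
vl = min(AVL, VLMAX) = min(3, 16) = 3
bits (lane 0 leftmost): 1110000000000000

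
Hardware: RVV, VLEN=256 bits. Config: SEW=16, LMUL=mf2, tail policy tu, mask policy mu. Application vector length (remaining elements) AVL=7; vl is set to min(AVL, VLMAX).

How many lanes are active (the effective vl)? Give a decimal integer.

VLMAX = (256 × 1/2) / 16 = 8 lanes
AVL=7 ≤ VLMAX=8, so vl = 7

vl = 7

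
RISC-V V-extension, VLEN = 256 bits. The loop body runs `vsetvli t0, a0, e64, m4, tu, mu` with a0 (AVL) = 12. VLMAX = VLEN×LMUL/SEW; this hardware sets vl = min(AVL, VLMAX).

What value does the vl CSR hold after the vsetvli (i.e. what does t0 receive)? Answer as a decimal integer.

VLMAX = VLEN×LMUL/SEW = 256×4/64 = 16
vl ← min(12, 16) = 12

vl = 12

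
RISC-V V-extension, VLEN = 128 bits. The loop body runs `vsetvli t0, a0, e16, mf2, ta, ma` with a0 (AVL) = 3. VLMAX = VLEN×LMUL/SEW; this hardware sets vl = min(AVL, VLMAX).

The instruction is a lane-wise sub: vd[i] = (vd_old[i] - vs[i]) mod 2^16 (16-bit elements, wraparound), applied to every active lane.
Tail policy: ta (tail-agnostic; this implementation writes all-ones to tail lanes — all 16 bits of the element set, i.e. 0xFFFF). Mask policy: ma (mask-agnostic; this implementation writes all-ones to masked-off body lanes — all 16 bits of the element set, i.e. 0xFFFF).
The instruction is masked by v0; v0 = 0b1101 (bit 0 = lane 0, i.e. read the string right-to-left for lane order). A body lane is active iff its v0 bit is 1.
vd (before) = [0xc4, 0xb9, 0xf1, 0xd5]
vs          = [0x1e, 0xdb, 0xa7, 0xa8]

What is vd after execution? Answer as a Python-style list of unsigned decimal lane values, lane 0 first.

vd = [166, 65535, 74, 65535]

VLMAX = (128 × 1/2) / 16 = 4 lanes
vl = min(AVL, VLMAX) = min(3, 4) = 3
lane  0: sub(0xc4,0x1e) ⇒ 0xa6
lane  1: mask-off/ones ⇒ 0xffff
lane  2: sub(0xf1,0xa7) ⇒ 0x4a
lane  3: tail/ones ⇒ 0xffff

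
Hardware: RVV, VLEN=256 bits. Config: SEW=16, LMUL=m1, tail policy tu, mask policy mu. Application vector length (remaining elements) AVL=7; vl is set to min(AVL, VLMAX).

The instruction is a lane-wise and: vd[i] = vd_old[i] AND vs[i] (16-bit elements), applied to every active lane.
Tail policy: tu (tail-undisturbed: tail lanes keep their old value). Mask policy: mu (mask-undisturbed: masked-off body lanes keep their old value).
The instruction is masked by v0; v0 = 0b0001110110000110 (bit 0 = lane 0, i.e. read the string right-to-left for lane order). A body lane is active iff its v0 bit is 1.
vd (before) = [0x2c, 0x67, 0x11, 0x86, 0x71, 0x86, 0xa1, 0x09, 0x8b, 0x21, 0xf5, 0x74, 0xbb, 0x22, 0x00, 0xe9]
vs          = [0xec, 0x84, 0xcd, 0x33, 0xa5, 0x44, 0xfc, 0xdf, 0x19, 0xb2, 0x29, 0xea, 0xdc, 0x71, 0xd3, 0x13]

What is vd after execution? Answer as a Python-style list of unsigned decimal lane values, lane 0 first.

vd = [44, 4, 1, 134, 113, 134, 161, 9, 139, 33, 245, 116, 187, 34, 0, 233]

VLMAX = VLEN×LMUL/SEW = 256×1/16 = 16
vl = min(AVL, VLMAX) = min(7, 16) = 7
lane  0: mask-off/keep ⇒ 0x2c
lane  1: and(0x67,0x84) ⇒ 0x04
lane  2: and(0x11,0xcd) ⇒ 0x01
lane  3: mask-off/keep ⇒ 0x86
lane  4: mask-off/keep ⇒ 0x71
lane  5: mask-off/keep ⇒ 0x86
lane  6: mask-off/keep ⇒ 0xa1
lane  7: tail/keep ⇒ 0x09
lane  8: tail/keep ⇒ 0x8b
lane  9: tail/keep ⇒ 0x21
lane 10: tail/keep ⇒ 0xf5
lane 11: tail/keep ⇒ 0x74
lane 12: tail/keep ⇒ 0xbb
lane 13: tail/keep ⇒ 0x22
lane 14: tail/keep ⇒ 0x00
lane 15: tail/keep ⇒ 0xe9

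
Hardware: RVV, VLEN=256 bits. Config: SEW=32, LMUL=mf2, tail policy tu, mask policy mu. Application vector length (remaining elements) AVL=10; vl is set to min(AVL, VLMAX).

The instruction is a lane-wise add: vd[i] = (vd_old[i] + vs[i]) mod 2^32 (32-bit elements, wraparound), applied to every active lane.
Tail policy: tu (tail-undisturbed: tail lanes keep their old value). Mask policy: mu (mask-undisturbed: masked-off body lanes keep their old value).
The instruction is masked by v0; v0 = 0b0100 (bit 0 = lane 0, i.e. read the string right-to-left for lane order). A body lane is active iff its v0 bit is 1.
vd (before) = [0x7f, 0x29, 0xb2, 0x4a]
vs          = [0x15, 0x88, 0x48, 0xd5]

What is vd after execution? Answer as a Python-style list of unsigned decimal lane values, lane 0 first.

vd = [127, 41, 250, 74]

VLMAX = VLEN×LMUL/SEW = 256×1/2/32 = 4
AVL=10 > VLMAX=4, so vl = 4
[0] mask-off/keep = 0x7f
[1] mask-off/keep = 0x29
[2] add(0xb2,0x48) = 0xfa
[3] mask-off/keep = 0x4a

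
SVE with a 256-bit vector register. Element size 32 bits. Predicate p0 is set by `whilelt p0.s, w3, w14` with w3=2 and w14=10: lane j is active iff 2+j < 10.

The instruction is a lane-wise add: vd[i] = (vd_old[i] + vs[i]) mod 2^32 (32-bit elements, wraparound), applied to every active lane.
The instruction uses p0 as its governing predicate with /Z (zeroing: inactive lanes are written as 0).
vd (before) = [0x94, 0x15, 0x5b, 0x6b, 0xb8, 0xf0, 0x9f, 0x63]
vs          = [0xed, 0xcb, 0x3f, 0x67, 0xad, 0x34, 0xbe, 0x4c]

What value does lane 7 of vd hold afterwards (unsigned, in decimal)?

vd[7] = 175

256-bit reg / 32-bit elem → 8 lanes
p0[j] = (2+j < 10); true for j=0..7 → 8 lanes set
[0] add(0x94,0xed) = 0x181
[1] add(0x15,0xcb) = 0xe0
[2] add(0x5b,0x3f) = 0x9a
[3] add(0x6b,0x67) = 0xd2
[4] add(0xb8,0xad) = 0x165
[5] add(0xf0,0x34) = 0x124
[6] add(0x9f,0xbe) = 0x15d
[7] add(0x63,0x4c) = 0xaf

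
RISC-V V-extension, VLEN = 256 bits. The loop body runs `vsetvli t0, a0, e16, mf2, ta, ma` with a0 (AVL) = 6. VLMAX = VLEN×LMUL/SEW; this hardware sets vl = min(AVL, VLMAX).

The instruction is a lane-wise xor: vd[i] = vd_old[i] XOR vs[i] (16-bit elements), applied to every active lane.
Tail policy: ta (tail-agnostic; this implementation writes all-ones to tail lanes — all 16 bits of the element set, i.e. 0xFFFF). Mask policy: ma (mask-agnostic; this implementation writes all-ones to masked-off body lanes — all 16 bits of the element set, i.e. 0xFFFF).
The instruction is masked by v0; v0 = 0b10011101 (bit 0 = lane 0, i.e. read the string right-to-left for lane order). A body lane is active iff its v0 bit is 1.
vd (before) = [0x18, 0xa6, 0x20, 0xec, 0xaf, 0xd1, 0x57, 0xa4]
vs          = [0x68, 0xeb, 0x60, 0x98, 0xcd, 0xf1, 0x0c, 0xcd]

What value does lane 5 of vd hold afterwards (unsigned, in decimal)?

VLMAX = VLEN×LMUL/SEW = 256×1/2/16 = 8
vl ← min(6, 8) = 6
lane  0: xor(0x18,0x68) ⇒ 0x70
lane  1: mask-off/ones ⇒ 0xffff
lane  2: xor(0x20,0x60) ⇒ 0x40
lane  3: xor(0xec,0x98) ⇒ 0x74
lane  4: xor(0xaf,0xcd) ⇒ 0x62
lane  5: mask-off/ones ⇒ 0xffff
lane  6: tail/ones ⇒ 0xffff
lane  7: tail/ones ⇒ 0xffff

vd[5] = 65535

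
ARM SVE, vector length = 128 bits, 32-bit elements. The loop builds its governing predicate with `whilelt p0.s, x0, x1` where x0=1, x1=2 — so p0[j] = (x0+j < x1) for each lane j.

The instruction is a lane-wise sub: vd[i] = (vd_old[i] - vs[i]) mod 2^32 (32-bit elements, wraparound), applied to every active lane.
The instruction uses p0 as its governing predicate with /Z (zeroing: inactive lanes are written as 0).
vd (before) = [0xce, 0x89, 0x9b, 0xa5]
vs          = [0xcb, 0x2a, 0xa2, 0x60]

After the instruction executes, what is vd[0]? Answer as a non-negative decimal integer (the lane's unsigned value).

register lanes = 128/32 = 4
p0[j] = (1+j < 2); true for j=0..0 → 1 lanes set
  i=0: sub(0xce,0xcb) → 3
  i=1: tail/zero → 0
  i=2: tail/zero → 0
  i=3: tail/zero → 0

vd[0] = 3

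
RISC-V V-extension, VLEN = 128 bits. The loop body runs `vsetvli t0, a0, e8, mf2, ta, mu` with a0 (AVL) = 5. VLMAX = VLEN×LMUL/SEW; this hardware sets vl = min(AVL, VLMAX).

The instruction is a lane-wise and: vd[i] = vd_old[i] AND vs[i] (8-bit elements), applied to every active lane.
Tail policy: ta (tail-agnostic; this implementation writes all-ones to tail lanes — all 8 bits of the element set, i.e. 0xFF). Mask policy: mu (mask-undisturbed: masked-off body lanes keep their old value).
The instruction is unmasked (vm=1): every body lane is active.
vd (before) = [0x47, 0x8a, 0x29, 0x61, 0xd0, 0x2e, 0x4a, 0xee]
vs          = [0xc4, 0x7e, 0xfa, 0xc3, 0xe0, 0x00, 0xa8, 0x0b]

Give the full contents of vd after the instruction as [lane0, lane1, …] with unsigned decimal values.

vd = [68, 10, 40, 65, 192, 255, 255, 255]

lanes per group: 128·1/2/8 = 8
vl = min(AVL, VLMAX) = min(5, 8) = 5
[0] and(0x47,0xc4) = 0x44
[1] and(0x8a,0x7e) = 0x0a
[2] and(0x29,0xfa) = 0x28
[3] and(0x61,0xc3) = 0x41
[4] and(0xd0,0xe0) = 0xc0
[5] tail/ones = 0xff
[6] tail/ones = 0xff
[7] tail/ones = 0xff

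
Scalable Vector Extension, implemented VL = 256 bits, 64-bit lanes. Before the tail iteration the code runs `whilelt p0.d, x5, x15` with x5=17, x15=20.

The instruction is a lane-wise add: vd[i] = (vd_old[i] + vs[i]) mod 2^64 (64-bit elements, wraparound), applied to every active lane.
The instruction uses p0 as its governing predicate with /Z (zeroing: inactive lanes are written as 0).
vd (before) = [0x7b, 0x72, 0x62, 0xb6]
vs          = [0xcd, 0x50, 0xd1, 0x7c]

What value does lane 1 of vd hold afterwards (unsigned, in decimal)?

vd[1] = 194

256-bit reg / 64-bit elem → 4 lanes
whilelt: lane j active iff 17+j < 20 → j < 3 → 3 active
[0] add(0x7b,0xcd) = 0x148
[1] add(0x72,0x50) = 0xc2
[2] add(0x62,0xd1) = 0x133
[3] tail/zero = 0x00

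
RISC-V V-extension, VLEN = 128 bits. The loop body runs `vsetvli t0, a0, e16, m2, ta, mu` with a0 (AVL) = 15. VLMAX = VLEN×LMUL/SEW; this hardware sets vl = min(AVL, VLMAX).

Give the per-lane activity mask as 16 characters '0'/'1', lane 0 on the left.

VLMAX = VLEN×LMUL/SEW = 128×2/16 = 16
vl = min(AVL, VLMAX) = min(15, 16) = 15
bits (lane 0 leftmost): 1111111111111110

predicate = 1111111111111110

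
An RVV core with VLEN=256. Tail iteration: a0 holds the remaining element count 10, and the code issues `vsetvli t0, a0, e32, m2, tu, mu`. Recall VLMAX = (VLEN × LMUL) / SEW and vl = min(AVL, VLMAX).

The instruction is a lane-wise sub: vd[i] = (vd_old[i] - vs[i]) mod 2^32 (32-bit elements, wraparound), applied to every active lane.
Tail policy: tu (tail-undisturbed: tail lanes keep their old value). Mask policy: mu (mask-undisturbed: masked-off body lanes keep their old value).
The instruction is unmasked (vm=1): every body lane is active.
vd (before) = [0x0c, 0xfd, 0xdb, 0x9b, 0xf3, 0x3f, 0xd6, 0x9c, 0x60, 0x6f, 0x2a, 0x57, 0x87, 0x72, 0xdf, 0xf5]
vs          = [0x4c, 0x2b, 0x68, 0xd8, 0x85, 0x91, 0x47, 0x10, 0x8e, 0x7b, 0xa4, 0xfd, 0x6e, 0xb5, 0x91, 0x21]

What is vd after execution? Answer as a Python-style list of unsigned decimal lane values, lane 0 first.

VLMAX = (256 × 2) / 32 = 16 lanes
vl ← min(10, 16) = 10
  i=0: sub(0x0c,0x4c) → 4294967232
  i=1: sub(0xfd,0x2b) → 210
  i=2: sub(0xdb,0x68) → 115
  i=3: sub(0x9b,0xd8) → 4294967235
  i=4: sub(0xf3,0x85) → 110
  i=5: sub(0x3f,0x91) → 4294967214
  i=6: sub(0xd6,0x47) → 143
  i=7: sub(0x9c,0x10) → 140
  i=8: sub(0x60,0x8e) → 4294967250
  i=9: sub(0x6f,0x7b) → 4294967284
  i=10: tail/keep → 42
  i=11: tail/keep → 87
  i=12: tail/keep → 135
  i=13: tail/keep → 114
  i=14: tail/keep → 223
  i=15: tail/keep → 245

vd = [4294967232, 210, 115, 4294967235, 110, 4294967214, 143, 140, 4294967250, 4294967284, 42, 87, 135, 114, 223, 245]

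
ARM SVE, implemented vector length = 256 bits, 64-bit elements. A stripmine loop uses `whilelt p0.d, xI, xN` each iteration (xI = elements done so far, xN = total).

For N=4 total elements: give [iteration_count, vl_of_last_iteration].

[iterations, last_vl] = [1, 4]

lane count: 256 div 64 = 4
4 elements at 4/iter → 1 passes, remainder 4 on the last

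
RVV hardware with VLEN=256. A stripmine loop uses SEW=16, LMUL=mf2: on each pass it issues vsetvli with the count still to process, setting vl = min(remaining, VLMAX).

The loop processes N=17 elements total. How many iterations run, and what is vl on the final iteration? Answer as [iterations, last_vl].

lanes per group: 256·1/2/16 = 8
iterations = ceil(17/8) = 3; final-pass vl = 1

[iterations, last_vl] = [3, 1]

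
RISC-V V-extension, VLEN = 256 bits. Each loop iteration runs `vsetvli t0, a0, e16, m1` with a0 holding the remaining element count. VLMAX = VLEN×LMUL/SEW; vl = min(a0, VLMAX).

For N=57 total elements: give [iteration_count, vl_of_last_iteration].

[iterations, last_vl] = [4, 9]

VLMAX = VLEN×LMUL/SEW = 256×1/16 = 16
57 elements at 16/iter → 4 passes, remainder 9 on the last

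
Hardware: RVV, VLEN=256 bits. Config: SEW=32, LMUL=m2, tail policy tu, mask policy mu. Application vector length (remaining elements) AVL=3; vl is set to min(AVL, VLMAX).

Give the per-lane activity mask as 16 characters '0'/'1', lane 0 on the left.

predicate = 1110000000000000

VLMAX = VLEN×LMUL/SEW = 256×2/32 = 16
AVL=3 ≤ VLMAX=16, so vl = 3
bits (lane 0 leftmost): 1110000000000000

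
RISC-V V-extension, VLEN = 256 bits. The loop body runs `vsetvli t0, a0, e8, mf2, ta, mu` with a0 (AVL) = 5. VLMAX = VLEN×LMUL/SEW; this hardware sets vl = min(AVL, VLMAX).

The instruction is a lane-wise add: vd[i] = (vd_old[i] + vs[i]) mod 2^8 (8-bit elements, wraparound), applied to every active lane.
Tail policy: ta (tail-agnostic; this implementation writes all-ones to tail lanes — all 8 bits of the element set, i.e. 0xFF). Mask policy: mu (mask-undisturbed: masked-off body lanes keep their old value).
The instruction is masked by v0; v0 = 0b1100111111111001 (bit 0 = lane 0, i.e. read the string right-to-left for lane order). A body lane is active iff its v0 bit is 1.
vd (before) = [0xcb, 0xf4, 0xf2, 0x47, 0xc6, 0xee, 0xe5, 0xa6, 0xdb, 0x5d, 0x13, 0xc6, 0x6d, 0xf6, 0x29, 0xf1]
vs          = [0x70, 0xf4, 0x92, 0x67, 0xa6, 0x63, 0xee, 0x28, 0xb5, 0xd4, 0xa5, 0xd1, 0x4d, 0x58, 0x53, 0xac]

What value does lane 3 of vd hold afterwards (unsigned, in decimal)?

VLMAX = VLEN×LMUL/SEW = 256×1/2/8 = 16
AVL=5 ≤ VLMAX=16, so vl = 5
[0] add(0xcb,0x70) = 0x3b
[1] mask-off/keep = 0xf4
[2] mask-off/keep = 0xf2
[3] add(0x47,0x67) = 0xae
[4] add(0xc6,0xa6) = 0x6c
[5] tail/ones = 0xff
[6] tail/ones = 0xff
[7] tail/ones = 0xff
[8] tail/ones = 0xff
[9] tail/ones = 0xff
[10] tail/ones = 0xff
[11] tail/ones = 0xff
[12] tail/ones = 0xff
[13] tail/ones = 0xff
[14] tail/ones = 0xff
[15] tail/ones = 0xff

vd[3] = 174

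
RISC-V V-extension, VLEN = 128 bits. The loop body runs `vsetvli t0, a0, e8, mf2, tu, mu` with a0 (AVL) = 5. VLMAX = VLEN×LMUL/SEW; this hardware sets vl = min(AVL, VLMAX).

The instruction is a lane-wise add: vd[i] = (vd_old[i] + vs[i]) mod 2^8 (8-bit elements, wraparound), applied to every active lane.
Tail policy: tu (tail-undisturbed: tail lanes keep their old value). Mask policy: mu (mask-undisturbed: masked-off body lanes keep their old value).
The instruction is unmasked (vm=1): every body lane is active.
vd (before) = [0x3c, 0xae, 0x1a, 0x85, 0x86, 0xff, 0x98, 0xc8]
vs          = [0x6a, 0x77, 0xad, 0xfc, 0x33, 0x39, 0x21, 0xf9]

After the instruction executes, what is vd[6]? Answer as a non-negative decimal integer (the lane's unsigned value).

VLMAX = (128 × 1/2) / 8 = 8 lanes
AVL=5 ≤ VLMAX=8, so vl = 5
[0] add(0x3c,0x6a) = 0xa6
[1] add(0xae,0x77) = 0x25
[2] add(0x1a,0xad) = 0xc7
[3] add(0x85,0xfc) = 0x81
[4] add(0x86,0x33) = 0xb9
[5] tail/keep = 0xff
[6] tail/keep = 0x98
[7] tail/keep = 0xc8

vd[6] = 152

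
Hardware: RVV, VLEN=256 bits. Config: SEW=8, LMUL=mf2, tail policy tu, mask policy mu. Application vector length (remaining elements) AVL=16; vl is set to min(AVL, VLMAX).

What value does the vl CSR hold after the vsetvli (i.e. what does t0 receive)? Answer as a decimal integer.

VLMAX = VLEN×LMUL/SEW = 256×1/2/8 = 16
vl = min(AVL, VLMAX) = min(16, 16) = 16

vl = 16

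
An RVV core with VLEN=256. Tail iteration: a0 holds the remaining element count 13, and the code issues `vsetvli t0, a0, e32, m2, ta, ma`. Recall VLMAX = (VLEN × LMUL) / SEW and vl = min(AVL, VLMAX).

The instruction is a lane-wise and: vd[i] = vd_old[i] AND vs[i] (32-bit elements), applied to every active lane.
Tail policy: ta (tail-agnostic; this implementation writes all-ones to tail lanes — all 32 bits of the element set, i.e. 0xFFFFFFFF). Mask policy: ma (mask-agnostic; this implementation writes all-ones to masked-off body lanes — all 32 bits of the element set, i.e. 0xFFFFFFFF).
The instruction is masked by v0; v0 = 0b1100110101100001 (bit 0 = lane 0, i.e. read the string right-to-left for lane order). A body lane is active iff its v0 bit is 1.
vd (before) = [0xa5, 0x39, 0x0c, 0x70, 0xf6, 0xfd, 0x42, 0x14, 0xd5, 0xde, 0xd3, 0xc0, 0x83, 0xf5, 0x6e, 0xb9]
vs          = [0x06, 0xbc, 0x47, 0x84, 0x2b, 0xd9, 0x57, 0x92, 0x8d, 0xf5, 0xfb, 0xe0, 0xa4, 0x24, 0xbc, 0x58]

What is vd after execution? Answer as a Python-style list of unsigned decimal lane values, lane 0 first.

VLMAX = VLEN×LMUL/SEW = 256×2/32 = 16
vl ← min(13, 16) = 13
lane  0: and(0xa5,0x06) ⇒ 0x04
lane  1: mask-off/ones ⇒ 0xffffffff
lane  2: mask-off/ones ⇒ 0xffffffff
lane  3: mask-off/ones ⇒ 0xffffffff
lane  4: mask-off/ones ⇒ 0xffffffff
lane  5: and(0xfd,0xd9) ⇒ 0xd9
lane  6: and(0x42,0x57) ⇒ 0x42
lane  7: mask-off/ones ⇒ 0xffffffff
lane  8: and(0xd5,0x8d) ⇒ 0x85
lane  9: mask-off/ones ⇒ 0xffffffff
lane 10: and(0xd3,0xfb) ⇒ 0xd3
lane 11: and(0xc0,0xe0) ⇒ 0xc0
lane 12: mask-off/ones ⇒ 0xffffffff
lane 13: tail/ones ⇒ 0xffffffff
lane 14: tail/ones ⇒ 0xffffffff
lane 15: tail/ones ⇒ 0xffffffff

vd = [4, 4294967295, 4294967295, 4294967295, 4294967295, 217, 66, 4294967295, 133, 4294967295, 211, 192, 4294967295, 4294967295, 4294967295, 4294967295]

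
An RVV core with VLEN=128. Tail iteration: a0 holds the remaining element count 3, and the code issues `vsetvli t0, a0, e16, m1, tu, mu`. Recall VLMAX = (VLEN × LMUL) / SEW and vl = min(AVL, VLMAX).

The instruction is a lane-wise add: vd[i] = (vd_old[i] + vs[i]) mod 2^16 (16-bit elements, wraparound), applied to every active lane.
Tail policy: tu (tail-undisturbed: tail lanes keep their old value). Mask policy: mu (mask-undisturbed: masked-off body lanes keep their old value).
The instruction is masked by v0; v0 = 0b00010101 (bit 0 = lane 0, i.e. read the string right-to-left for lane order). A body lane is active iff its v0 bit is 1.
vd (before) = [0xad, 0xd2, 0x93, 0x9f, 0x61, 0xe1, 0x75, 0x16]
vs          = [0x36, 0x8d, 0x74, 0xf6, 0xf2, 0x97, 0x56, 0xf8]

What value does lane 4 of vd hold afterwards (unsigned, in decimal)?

vd[4] = 97

lanes per group: 128·1/16 = 8
vl = min(AVL, VLMAX) = min(3, 8) = 3
lane  0: add(0xad,0x36) ⇒ 0xe3
lane  1: mask-off/keep ⇒ 0xd2
lane  2: add(0x93,0x74) ⇒ 0x107
lane  3: tail/keep ⇒ 0x9f
lane  4: tail/keep ⇒ 0x61
lane  5: tail/keep ⇒ 0xe1
lane  6: tail/keep ⇒ 0x75
lane  7: tail/keep ⇒ 0x16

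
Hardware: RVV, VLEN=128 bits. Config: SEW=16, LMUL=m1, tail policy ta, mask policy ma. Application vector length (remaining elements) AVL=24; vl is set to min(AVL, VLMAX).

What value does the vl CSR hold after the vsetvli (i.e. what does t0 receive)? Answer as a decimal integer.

VLMAX = (128 × 1) / 16 = 8 lanes
AVL=24 > VLMAX=8, so vl = 8

vl = 8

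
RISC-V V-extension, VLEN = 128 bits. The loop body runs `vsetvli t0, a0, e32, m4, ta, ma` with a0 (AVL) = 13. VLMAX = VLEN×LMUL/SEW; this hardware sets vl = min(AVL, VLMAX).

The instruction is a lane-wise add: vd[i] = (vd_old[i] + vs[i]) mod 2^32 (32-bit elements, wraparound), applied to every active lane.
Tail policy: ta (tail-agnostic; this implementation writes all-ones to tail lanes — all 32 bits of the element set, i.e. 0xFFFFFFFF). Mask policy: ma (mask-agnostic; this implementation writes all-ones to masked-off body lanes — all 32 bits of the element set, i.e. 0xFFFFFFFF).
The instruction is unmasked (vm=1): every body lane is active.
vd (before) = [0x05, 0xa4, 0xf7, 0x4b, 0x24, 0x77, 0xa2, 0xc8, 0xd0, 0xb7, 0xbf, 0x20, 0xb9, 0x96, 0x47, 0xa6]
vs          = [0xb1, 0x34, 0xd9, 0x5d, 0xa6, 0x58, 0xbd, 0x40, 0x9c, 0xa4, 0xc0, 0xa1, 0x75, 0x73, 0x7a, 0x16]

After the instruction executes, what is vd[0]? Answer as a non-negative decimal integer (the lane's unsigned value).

lanes per group: 128·4/32 = 16
vl ← min(13, 16) = 13
lane  0: add(0x05,0xb1) ⇒ 0xb6
lane  1: add(0xa4,0x34) ⇒ 0xd8
lane  2: add(0xf7,0xd9) ⇒ 0x1d0
lane  3: add(0x4b,0x5d) ⇒ 0xa8
lane  4: add(0x24,0xa6) ⇒ 0xca
lane  5: add(0x77,0x58) ⇒ 0xcf
lane  6: add(0xa2,0xbd) ⇒ 0x15f
lane  7: add(0xc8,0x40) ⇒ 0x108
lane  8: add(0xd0,0x9c) ⇒ 0x16c
lane  9: add(0xb7,0xa4) ⇒ 0x15b
lane 10: add(0xbf,0xc0) ⇒ 0x17f
lane 11: add(0x20,0xa1) ⇒ 0xc1
lane 12: add(0xb9,0x75) ⇒ 0x12e
lane 13: tail/ones ⇒ 0xffffffff
lane 14: tail/ones ⇒ 0xffffffff
lane 15: tail/ones ⇒ 0xffffffff

vd[0] = 182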